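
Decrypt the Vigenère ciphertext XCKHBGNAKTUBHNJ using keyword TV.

Repeat the key across the ciphertext: TVTVTVTVTVTVTVT
X(23)−T(19): 4 → E
C(2)−V(21): -19≡7 → H
K(10)−T(19): -9≡17 → R
H(7)−V(21): -14≡12 → M
B(1)−T(19): -18≡8 → I
G(6)−V(21): -15≡11 → L
N(13)−T(19): -6≡20 → U
A(0)−V(21): -21≡5 → F
K(10)−T(19): -9≡17 → R
T(19)−V(21): -2≡24 → Y
U(20)−T(19): 1 → B
B(1)−V(21): -20≡6 → G
H(7)−T(19): -12≡14 → O
N(13)−V(21): -8≡18 → S
J(9)−T(19): -10≡16 → Q

EHRMILUFRYBGOSQ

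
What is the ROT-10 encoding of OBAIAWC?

YLKSKGM

O(14): 14+10=24 → Y
B(1): 1+10=11 → L
A(0): 0+10=10 → K
I(8): 8+10=18 → S
A(0): 0+10=10 → K
W(22): 22+10=32≡6 → G
C(2): 2+10=12 → M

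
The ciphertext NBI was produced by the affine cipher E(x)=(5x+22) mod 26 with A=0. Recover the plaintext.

TBS

The inverse of 5 mod 26 is 21, since 5·21=105≡1. Apply D(y)=21·(y−22) mod 26:
N(13): 21·(13−22)=-189≡19 → T
B(1): 21·(1−22)=-441≡1 → B
I(8): 21·(8−22)=-294≡18 → S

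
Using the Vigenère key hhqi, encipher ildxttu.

pstfaak

Repeat the key across the message: hhqihhq
i(8)+h(7): 15 → p
l(11)+h(7): 18 → s
d(3)+q(16): 19 → t
x(23)+i(8): 31≡5 → f
t(19)+h(7): 26≡0 → a
t(19)+h(7): 26≡0 → a
u(20)+q(16): 36≡10 → k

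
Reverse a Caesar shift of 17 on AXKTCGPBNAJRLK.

A(0): 0−17=-17≡9 → J
X(23): 23−17=6 → G
K(10): 10−17=-7≡19 → T
T(19): 19−17=2 → C
C(2): 2−17=-15≡11 → L
G(6): 6−17=-11≡15 → P
P(15): 15−17=-2≡24 → Y
B(1): 1−17=-16≡10 → K
N(13): 13−17=-4≡22 → W
A(0): 0−17=-17≡9 → J
J(9): 9−17=-8≡18 → S
R(17): 17−17=0 → A
L(11): 11−17=-6≡20 → U
K(10): 10−17=-7≡19 → T

JGTCLPYKWJSAUT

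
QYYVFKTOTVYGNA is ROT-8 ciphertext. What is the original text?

Q(16): 16−8=8 → I
Y(24): 24−8=16 → Q
Y(24): 24−8=16 → Q
V(21): 21−8=13 → N
F(5): 5−8=-3≡23 → X
K(10): 10−8=2 → C
T(19): 19−8=11 → L
O(14): 14−8=6 → G
T(19): 19−8=11 → L
V(21): 21−8=13 → N
Y(24): 24−8=16 → Q
G(6): 6−8=-2≡24 → Y
N(13): 13−8=5 → F
A(0): 0−8=-8≡18 → S

IQQNXCLGLNQYFS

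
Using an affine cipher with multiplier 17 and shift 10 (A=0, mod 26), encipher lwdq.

l(11): 17·11+10=197≡15 → p
w(22): 17·22+10=384≡20 → u
d(3): 17·3+10=61≡9 → j
q(16): 17·16+10=282≡22 → w

pujw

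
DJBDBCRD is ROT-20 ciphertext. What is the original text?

JPHJHIXJ

D(3): 3−20=-17≡9 → J
J(9): 9−20=-11≡15 → P
B(1): 1−20=-19≡7 → H
D(3): 3−20=-17≡9 → J
B(1): 1−20=-19≡7 → H
C(2): 2−20=-18≡8 → I
R(17): 17−20=-3≡23 → X
D(3): 3−20=-17≡9 → J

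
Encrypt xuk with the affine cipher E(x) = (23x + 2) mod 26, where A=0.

luy

x(23): 23·23+2=531≡11 → l
u(20): 23·20+2=462≡20 → u
k(10): 23·10+2=232≡24 → y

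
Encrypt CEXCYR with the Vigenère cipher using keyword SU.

Repeat the key across the message: SUSUSU
C(2)+S(18): 20 → U
E(4)+U(20): 24 → Y
X(23)+S(18): 41≡15 → P
C(2)+U(20): 22 → W
Y(24)+S(18): 42≡16 → Q
R(17)+U(20): 37≡11 → L

UYPWQL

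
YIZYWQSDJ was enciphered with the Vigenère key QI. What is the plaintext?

Repeat the key across the ciphertext: QIQIQIQIQ
Y(24)−Q(16): 8 → I
I(8)−I(8): 0 → A
Z(25)−Q(16): 9 → J
Y(24)−I(8): 16 → Q
W(22)−Q(16): 6 → G
Q(16)−I(8): 8 → I
S(18)−Q(16): 2 → C
D(3)−I(8): -5≡21 → V
J(9)−Q(16): -7≡19 → T

IAJQGICVT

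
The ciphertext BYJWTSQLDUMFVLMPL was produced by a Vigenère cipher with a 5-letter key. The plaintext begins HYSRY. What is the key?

Subtract each crib letter from the matching ciphertext letter (mod 26):
B(1)−H(7)=-6≡20 → U
Y(24)−Y(24)=0 → A
J(9)−S(18)=-9≡17 → R
W(22)−R(17)=5 → F
T(19)−Y(24)=-5≡21 → V

UARFV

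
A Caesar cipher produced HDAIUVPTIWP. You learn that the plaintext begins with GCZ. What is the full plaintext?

GCZHTUOSHVO

From the crib: H(7)−G(6)=1, so the shift is 1.
Subtract 1 from each ciphertext letter:
H(7): 7−1=6 → G
D(3): 3−1=2 → C
A(0): 0−1=-1≡25 → Z
I(8): 8−1=7 → H
U(20): 20−1=19 → T
V(21): 21−1=20 → U
P(15): 15−1=14 → O
T(19): 19−1=18 → S
I(8): 8−1=7 → H
W(22): 22−1=21 → V
P(15): 15−1=14 → O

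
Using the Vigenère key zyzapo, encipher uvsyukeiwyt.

Repeat the key across the message: zyzapozyzap
u(20)+z(25): 45≡19 → t
v(21)+y(24): 45≡19 → t
s(18)+z(25): 43≡17 → r
y(24)+a(0): 24 → y
u(20)+p(15): 35≡9 → j
k(10)+o(14): 24 → y
e(4)+z(25): 29≡3 → d
i(8)+y(24): 32≡6 → g
w(22)+z(25): 47≡21 → v
y(24)+a(0): 24 → y
t(19)+p(15): 34≡8 → i

ttryjydgvyi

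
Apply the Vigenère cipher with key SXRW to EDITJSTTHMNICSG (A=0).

Repeat the key across the message: SXRWSXRWSXRWSXR
E(4)+S(18): 22 → W
D(3)+X(23): 26≡0 → A
I(8)+R(17): 25 → Z
T(19)+W(22): 41≡15 → P
J(9)+S(18): 27≡1 → B
S(18)+X(23): 41≡15 → P
T(19)+R(17): 36≡10 → K
T(19)+W(22): 41≡15 → P
H(7)+S(18): 25 → Z
M(12)+X(23): 35≡9 → J
N(13)+R(17): 30≡4 → E
I(8)+W(22): 30≡4 → E
C(2)+S(18): 20 → U
S(18)+X(23): 41≡15 → P
G(6)+R(17): 23 → X

WAZPBPKPZJEEUPX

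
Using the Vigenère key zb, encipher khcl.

Repeat the key across the message: zbzb
k(10)+z(25): 35≡9 → j
h(7)+b(1): 8 → i
c(2)+z(25): 27≡1 → b
l(11)+b(1): 12 → m

jibm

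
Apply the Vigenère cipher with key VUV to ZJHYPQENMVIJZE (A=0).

Repeat the key across the message: VUVVUVVUVVUVVU
Z(25)+V(21): 46≡20 → U
J(9)+U(20): 29≡3 → D
H(7)+V(21): 28≡2 → C
Y(24)+V(21): 45≡19 → T
P(15)+U(20): 35≡9 → J
Q(16)+V(21): 37≡11 → L
E(4)+V(21): 25 → Z
N(13)+U(20): 33≡7 → H
M(12)+V(21): 33≡7 → H
V(21)+V(21): 42≡16 → Q
I(8)+U(20): 28≡2 → C
J(9)+V(21): 30≡4 → E
Z(25)+V(21): 46≡20 → U
E(4)+U(20): 24 → Y

UDCTJLZHHQCEUY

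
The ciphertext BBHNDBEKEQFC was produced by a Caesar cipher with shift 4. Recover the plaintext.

B(1): 1−4=-3≡23 → X
B(1): 1−4=-3≡23 → X
H(7): 7−4=3 → D
N(13): 13−4=9 → J
D(3): 3−4=-1≡25 → Z
B(1): 1−4=-3≡23 → X
E(4): 4−4=0 → A
K(10): 10−4=6 → G
E(4): 4−4=0 → A
Q(16): 16−4=12 → M
F(5): 5−4=1 → B
C(2): 2−4=-2≡24 → Y

XXDJZXAGAMBY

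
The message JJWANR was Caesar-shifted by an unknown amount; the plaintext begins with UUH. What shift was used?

From the crib: J(9)−U(20)=-11≡15, so the shift is 15.

15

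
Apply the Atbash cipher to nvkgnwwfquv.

n(13) → m(12)
v(21) → e(4)
k(10) → p(15)
g(6) → t(19)
n(13) → m(12)
w(22) → d(3)
w(22) → d(3)
f(5) → u(20)
q(16) → j(9)
u(20) → f(5)
v(21) → e(4)

meptmddujfe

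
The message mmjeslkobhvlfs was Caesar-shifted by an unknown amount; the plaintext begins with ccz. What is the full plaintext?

cczuibaerxlbvi

From the crib: m(12)−c(2)=10, so the shift is 10.
Subtract 10 from each ciphertext letter:
m(12): 12−10=2 → c
m(12): 12−10=2 → c
j(9): 9−10=-1≡25 → z
e(4): 4−10=-6≡20 → u
s(18): 18−10=8 → i
l(11): 11−10=1 → b
k(10): 10−10=0 → a
o(14): 14−10=4 → e
b(1): 1−10=-9≡17 → r
h(7): 7−10=-3≡23 → x
v(21): 21−10=11 → l
l(11): 11−10=1 → b
f(5): 5−10=-5≡21 → v
s(18): 18−10=8 → i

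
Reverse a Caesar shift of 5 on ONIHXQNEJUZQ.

JIDCSLIZEPUL

O(14): 14−5=9 → J
N(13): 13−5=8 → I
I(8): 8−5=3 → D
H(7): 7−5=2 → C
X(23): 23−5=18 → S
Q(16): 16−5=11 → L
N(13): 13−5=8 → I
E(4): 4−5=-1≡25 → Z
J(9): 9−5=4 → E
U(20): 20−5=15 → P
Z(25): 25−5=20 → U
Q(16): 16−5=11 → L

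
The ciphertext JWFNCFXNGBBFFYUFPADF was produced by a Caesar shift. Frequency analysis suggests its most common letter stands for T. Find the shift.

12

The most frequent ciphertext letter is F (appears 6 times).
F is position 5; T is position 19.
Shift = -14≡12.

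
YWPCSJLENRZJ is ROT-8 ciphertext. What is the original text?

Y(24): 24−8=16 → Q
W(22): 22−8=14 → O
P(15): 15−8=7 → H
C(2): 2−8=-6≡20 → U
S(18): 18−8=10 → K
J(9): 9−8=1 → B
L(11): 11−8=3 → D
E(4): 4−8=-4≡22 → W
N(13): 13−8=5 → F
R(17): 17−8=9 → J
Z(25): 25−8=17 → R
J(9): 9−8=1 → B

QOHUKBDWFJRB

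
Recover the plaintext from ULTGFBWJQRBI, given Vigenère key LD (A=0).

Repeat the key across the ciphertext: LDLDLDLDLDLD
U(20)−L(11): 9 → J
L(11)−D(3): 8 → I
T(19)−L(11): 8 → I
G(6)−D(3): 3 → D
F(5)−L(11): -6≡20 → U
B(1)−D(3): -2≡24 → Y
W(22)−L(11): 11 → L
J(9)−D(3): 6 → G
Q(16)−L(11): 5 → F
R(17)−D(3): 14 → O
B(1)−L(11): -10≡16 → Q
I(8)−D(3): 5 → F

JIIDUYLGFOQF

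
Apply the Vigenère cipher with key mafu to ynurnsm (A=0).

knzlzsr

Repeat the key across the message: mafumaf
y(24)+m(12): 36≡10 → k
n(13)+a(0): 13 → n
u(20)+f(5): 25 → z
r(17)+u(20): 37≡11 → l
n(13)+m(12): 25 → z
s(18)+a(0): 18 → s
m(12)+f(5): 17 → r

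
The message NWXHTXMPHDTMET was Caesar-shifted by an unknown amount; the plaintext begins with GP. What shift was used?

From the crib: N(13)−G(6)=7, so the shift is 7.

7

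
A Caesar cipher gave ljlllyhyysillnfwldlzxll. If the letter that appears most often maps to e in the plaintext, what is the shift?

The most frequent ciphertext letter is l (appears 10 times).
l is position 11; e is position 4.
Shift = 7.

7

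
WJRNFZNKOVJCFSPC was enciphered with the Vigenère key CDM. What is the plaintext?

UGFLCNLHCTGQDPDA

Repeat the key across the ciphertext: CDMCDMCDMCDMCDMC
W(22)−C(2): 20 → U
J(9)−D(3): 6 → G
R(17)−M(12): 5 → F
N(13)−C(2): 11 → L
F(5)−D(3): 2 → C
Z(25)−M(12): 13 → N
N(13)−C(2): 11 → L
K(10)−D(3): 7 → H
O(14)−M(12): 2 → C
V(21)−C(2): 19 → T
J(9)−D(3): 6 → G
C(2)−M(12): -10≡16 → Q
F(5)−C(2): 3 → D
S(18)−D(3): 15 → P
P(15)−M(12): 3 → D
C(2)−C(2): 0 → A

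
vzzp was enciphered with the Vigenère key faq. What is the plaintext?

qzjk

Repeat the key across the ciphertext: faqf
v(21)−f(5): 16 → q
z(25)−a(0): 25 → z
z(25)−q(16): 9 → j
p(15)−f(5): 10 → k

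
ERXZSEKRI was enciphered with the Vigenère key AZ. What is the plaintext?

Repeat the key across the ciphertext: AZAZAZAZA
E(4)−A(0): 4 → E
R(17)−Z(25): -8≡18 → S
X(23)−A(0): 23 → X
Z(25)−Z(25): 0 → A
S(18)−A(0): 18 → S
E(4)−Z(25): -21≡5 → F
K(10)−A(0): 10 → K
R(17)−Z(25): -8≡18 → S
I(8)−A(0): 8 → I

ESXASFKSI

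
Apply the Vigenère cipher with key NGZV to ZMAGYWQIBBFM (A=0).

Repeat the key across the message: NGZVNGZVNGZV
Z(25)+N(13): 38≡12 → M
M(12)+G(6): 18 → S
A(0)+Z(25): 25 → Z
G(6)+V(21): 27≡1 → B
Y(24)+N(13): 37≡11 → L
W(22)+G(6): 28≡2 → C
Q(16)+Z(25): 41≡15 → P
I(8)+V(21): 29≡3 → D
B(1)+N(13): 14 → O
B(1)+G(6): 7 → H
F(5)+Z(25): 30≡4 → E
M(12)+V(21): 33≡7 → H

MSZBLCPDOHEH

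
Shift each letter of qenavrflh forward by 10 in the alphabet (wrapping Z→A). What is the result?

aoxkfbpvr

q(16): 16+10=26≡0 → a
e(4): 4+10=14 → o
n(13): 13+10=23 → x
a(0): 0+10=10 → k
v(21): 21+10=31≡5 → f
r(17): 17+10=27≡1 → b
f(5): 5+10=15 → p
l(11): 11+10=21 → v
h(7): 7+10=17 → r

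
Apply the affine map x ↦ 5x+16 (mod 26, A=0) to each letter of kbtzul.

ovhlmt

k(10): 5·10+16=66≡14 → o
b(1): 5·1+16=21 → v
t(19): 5·19+16=111≡7 → h
z(25): 5·25+16=141≡11 → l
u(20): 5·20+16=116≡12 → m
l(11): 5·11+16=71≡19 → t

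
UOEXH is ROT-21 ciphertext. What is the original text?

ZTJCM

U(20): 20−21=-1≡25 → Z
O(14): 14−21=-7≡19 → T
E(4): 4−21=-17≡9 → J
X(23): 23−21=2 → C
H(7): 7−21=-14≡12 → M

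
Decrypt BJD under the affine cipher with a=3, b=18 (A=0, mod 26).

The inverse of 3 mod 26 is 9, since 3·9=27≡1. Apply D(y)=9·(y−18) mod 26:
B(1): 9·(1−18)=-153≡3 → D
J(9): 9·(9−18)=-81≡23 → X
D(3): 9·(3−18)=-135≡21 → V

DXV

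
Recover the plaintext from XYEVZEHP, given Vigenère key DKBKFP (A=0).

UODLUPEF

Repeat the key across the ciphertext: DKBKFPDK
X(23)−D(3): 20 → U
Y(24)−K(10): 14 → O
E(4)−B(1): 3 → D
V(21)−K(10): 11 → L
Z(25)−F(5): 20 → U
E(4)−P(15): -11≡15 → P
H(7)−D(3): 4 → E
P(15)−K(10): 5 → F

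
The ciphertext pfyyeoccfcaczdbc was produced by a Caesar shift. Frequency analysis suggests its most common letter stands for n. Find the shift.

15

The most frequent ciphertext letter is c (appears 5 times).
c is position 2; n is position 13.
Shift = -11≡15.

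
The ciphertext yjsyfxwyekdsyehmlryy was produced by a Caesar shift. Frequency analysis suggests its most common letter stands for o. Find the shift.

10

The most frequent ciphertext letter is y (appears 6 times).
y is position 24; o is position 14.
Shift = 10.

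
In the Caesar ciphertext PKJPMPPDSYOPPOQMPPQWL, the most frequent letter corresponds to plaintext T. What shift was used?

22

The most frequent ciphertext letter is P (appears 8 times).
P is position 15; T is position 19.
Shift = -4≡22.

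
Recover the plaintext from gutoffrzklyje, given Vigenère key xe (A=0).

jqwkibuvnhbfh

Repeat the key across the ciphertext: xexexexexexex
g(6)−x(23): -17≡9 → j
u(20)−e(4): 16 → q
t(19)−x(23): -4≡22 → w
o(14)−e(4): 10 → k
f(5)−x(23): -18≡8 → i
f(5)−e(4): 1 → b
r(17)−x(23): -6≡20 → u
z(25)−e(4): 21 → v
k(10)−x(23): -13≡13 → n
l(11)−e(4): 7 → h
y(24)−x(23): 1 → b
j(9)−e(4): 5 → f
e(4)−x(23): -19≡7 → h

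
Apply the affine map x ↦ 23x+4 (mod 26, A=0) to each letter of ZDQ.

HVI

Z(25): 23·25+4=579≡7 → H
D(3): 23·3+4=73≡21 → V
Q(16): 23·16+4=372≡8 → I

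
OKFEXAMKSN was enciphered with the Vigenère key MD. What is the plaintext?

Repeat the key across the ciphertext: MDMDMDMDMD
O(14)−M(12): 2 → C
K(10)−D(3): 7 → H
F(5)−M(12): -7≡19 → T
E(4)−D(3): 1 → B
X(23)−M(12): 11 → L
A(0)−D(3): -3≡23 → X
M(12)−M(12): 0 → A
K(10)−D(3): 7 → H
S(18)−M(12): 6 → G
N(13)−D(3): 10 → K

CHTBLXAHGK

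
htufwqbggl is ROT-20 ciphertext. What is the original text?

h(7): 7−20=-13≡13 → n
t(19): 19−20=-1≡25 → z
u(20): 20−20=0 → a
f(5): 5−20=-15≡11 → l
w(22): 22−20=2 → c
q(16): 16−20=-4≡22 → w
b(1): 1−20=-19≡7 → h
g(6): 6−20=-14≡12 → m
g(6): 6−20=-14≡12 → m
l(11): 11−20=-9≡17 → r

nzalcwhmmr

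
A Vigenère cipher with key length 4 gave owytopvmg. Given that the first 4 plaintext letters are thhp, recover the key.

vpre

Subtract each crib letter from the matching ciphertext letter (mod 26):
o(14)−t(19)=-5≡21 → v
w(22)−h(7)=15 → p
y(24)−h(7)=17 → r
t(19)−p(15)=4 → e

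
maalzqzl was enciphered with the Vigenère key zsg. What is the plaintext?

Repeat the key across the ciphertext: zsgzsgzs
m(12)−z(25): -13≡13 → n
a(0)−s(18): -18≡8 → i
a(0)−g(6): -6≡20 → u
l(11)−z(25): -14≡12 → m
z(25)−s(18): 7 → h
q(16)−g(6): 10 → k
z(25)−z(25): 0 → a
l(11)−s(18): -7≡19 → t

niumhkat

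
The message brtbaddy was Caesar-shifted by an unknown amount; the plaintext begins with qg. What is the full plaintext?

qgiqpssn

From the crib: b(1)−q(16)=-15≡11, so the shift is 11.
Subtract 11 from each ciphertext letter:
b(1): 1−11=-10≡16 → q
r(17): 17−11=6 → g
t(19): 19−11=8 → i
b(1): 1−11=-10≡16 → q
a(0): 0−11=-11≡15 → p
d(3): 3−11=-8≡18 → s
d(3): 3−11=-8≡18 → s
y(24): 24−11=13 → n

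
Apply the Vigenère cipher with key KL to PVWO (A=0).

Repeat the key across the message: KLKL
P(15)+K(10): 25 → Z
V(21)+L(11): 32≡6 → G
W(22)+K(10): 32≡6 → G
O(14)+L(11): 25 → Z

ZGGZ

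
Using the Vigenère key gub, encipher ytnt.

enoz

Repeat the key across the message: gubg
y(24)+g(6): 30≡4 → e
t(19)+u(20): 39≡13 → n
n(13)+b(1): 14 → o
t(19)+g(6): 25 → z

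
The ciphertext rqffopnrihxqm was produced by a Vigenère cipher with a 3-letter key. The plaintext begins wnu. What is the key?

vdl

Subtract each crib letter from the matching ciphertext letter (mod 26):
r(17)−w(22)=-5≡21 → v
q(16)−n(13)=3 → d
f(5)−u(20)=-15≡11 → l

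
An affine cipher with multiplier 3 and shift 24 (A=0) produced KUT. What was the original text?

The inverse of 3 mod 26 is 9, since 3·9=27≡1. Apply D(y)=9·(y−24) mod 26:
K(10): 9·(10−24)=-126≡4 → E
U(20): 9·(20−24)=-36≡16 → Q
T(19): 9·(19−24)=-45≡7 → H

EQH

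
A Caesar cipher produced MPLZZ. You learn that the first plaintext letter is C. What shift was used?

From the crib: M(12)−C(2)=10, so the shift is 10.

10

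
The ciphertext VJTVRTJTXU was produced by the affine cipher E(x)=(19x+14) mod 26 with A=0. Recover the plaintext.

The inverse of 19 mod 26 is 11, since 19·11=209≡1. Apply D(y)=11·(y−14) mod 26:
V(21): 11·(21−14)=77≡25 → Z
J(9): 11·(9−14)=-55≡23 → X
T(19): 11·(19−14)=55≡3 → D
V(21): 11·(21−14)=77≡25 → Z
R(17): 11·(17−14)=33≡7 → H
T(19): 11·(19−14)=55≡3 → D
J(9): 11·(9−14)=-55≡23 → X
T(19): 11·(19−14)=55≡3 → D
X(23): 11·(23−14)=99≡21 → V
U(20): 11·(20−14)=66≡14 → O

ZXDZHDXDVO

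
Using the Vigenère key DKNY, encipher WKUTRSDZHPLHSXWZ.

Repeat the key across the message: DKNYDKNYDKNYDKNY
W(22)+D(3): 25 → Z
K(10)+K(10): 20 → U
U(20)+N(13): 33≡7 → H
T(19)+Y(24): 43≡17 → R
R(17)+D(3): 20 → U
S(18)+K(10): 28≡2 → C
D(3)+N(13): 16 → Q
Z(25)+Y(24): 49≡23 → X
H(7)+D(3): 10 → K
P(15)+K(10): 25 → Z
L(11)+N(13): 24 → Y
H(7)+Y(24): 31≡5 → F
S(18)+D(3): 21 → V
X(23)+K(10): 33≡7 → H
W(22)+N(13): 35≡9 → J
Z(25)+Y(24): 49≡23 → X

ZUHRUCQXKZYFVHJX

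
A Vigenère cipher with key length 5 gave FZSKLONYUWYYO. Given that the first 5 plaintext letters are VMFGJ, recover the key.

Subtract each crib letter from the matching ciphertext letter (mod 26):
F(5)−V(21)=-16≡10 → K
Z(25)−M(12)=13 → N
S(18)−F(5)=13 → N
K(10)−G(6)=4 → E
L(11)−J(9)=2 → C

KNNEC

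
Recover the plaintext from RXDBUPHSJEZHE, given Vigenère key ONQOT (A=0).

DKNNBBUCVLLUO

Repeat the key across the ciphertext: ONQOTONQOTONQ
R(17)−O(14): 3 → D
X(23)−N(13): 10 → K
D(3)−Q(16): -13≡13 → N
B(1)−O(14): -13≡13 → N
U(20)−T(19): 1 → B
P(15)−O(14): 1 → B
H(7)−N(13): -6≡20 → U
S(18)−Q(16): 2 → C
J(9)−O(14): -5≡21 → V
E(4)−T(19): -15≡11 → L
Z(25)−O(14): 11 → L
H(7)−N(13): -6≡20 → U
E(4)−Q(16): -12≡14 → O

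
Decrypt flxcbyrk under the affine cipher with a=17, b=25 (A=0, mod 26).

iqgrudyt

The inverse of 17 mod 26 is 23, since 17·23=391≡1. Apply D(y)=23·(y−25) mod 26:
f(5): 23·(5−25)=-460≡8 → i
l(11): 23·(11−25)=-322≡16 → q
x(23): 23·(23−25)=-46≡6 → g
c(2): 23·(2−25)=-529≡17 → r
b(1): 23·(1−25)=-552≡20 → u
y(24): 23·(24−25)=-23≡3 → d
r(17): 23·(17−25)=-184≡24 → y
k(10): 23·(10−25)=-345≡19 → t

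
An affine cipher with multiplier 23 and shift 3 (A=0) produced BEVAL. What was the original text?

The inverse of 23 mod 26 is 17, since 23·17=391≡1. Apply D(y)=17·(y−3) mod 26:
B(1): 17·(1−3)=-34≡18 → S
E(4): 17·(4−3)=17 → R
V(21): 17·(21−3)=306≡20 → U
A(0): 17·(0−3)=-51≡1 → B
L(11): 17·(11−3)=136≡6 → G

SRUBG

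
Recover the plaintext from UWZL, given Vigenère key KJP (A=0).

KNKB

Repeat the key across the ciphertext: KJPK
U(20)−K(10): 10 → K
W(22)−J(9): 13 → N
Z(25)−P(15): 10 → K
L(11)−K(10): 1 → B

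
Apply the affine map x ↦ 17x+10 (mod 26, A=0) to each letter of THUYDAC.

VZMCJKS

T(19): 17·19+10=333≡21 → V
H(7): 17·7+10=129≡25 → Z
U(20): 17·20+10=350≡12 → M
Y(24): 17·24+10=418≡2 → C
D(3): 17·3+10=61≡9 → J
A(0): 17·0+10=10 → K
C(2): 17·2+10=44≡18 → S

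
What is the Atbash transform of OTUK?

O(14) → L(11)
T(19) → G(6)
U(20) → F(5)
K(10) → P(15)

LGFP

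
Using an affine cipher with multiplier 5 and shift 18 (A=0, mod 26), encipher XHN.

DBF

X(23): 5·23+18=133≡3 → D
H(7): 5·7+18=53≡1 → B
N(13): 5·13+18=83≡5 → F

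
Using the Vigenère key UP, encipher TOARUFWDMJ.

NDUGOUQSGY

Repeat the key across the message: UPUPUPUPUP
T(19)+U(20): 39≡13 → N
O(14)+P(15): 29≡3 → D
A(0)+U(20): 20 → U
R(17)+P(15): 32≡6 → G
U(20)+U(20): 40≡14 → O
F(5)+P(15): 20 → U
W(22)+U(20): 42≡16 → Q
D(3)+P(15): 18 → S
M(12)+U(20): 32≡6 → G
J(9)+P(15): 24 → Y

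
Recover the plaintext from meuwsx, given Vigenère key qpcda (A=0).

wpstsh

Repeat the key across the ciphertext: qpcdaq
m(12)−q(16): -4≡22 → w
e(4)−p(15): -11≡15 → p
u(20)−c(2): 18 → s
w(22)−d(3): 19 → t
s(18)−a(0): 18 → s
x(23)−q(16): 7 → h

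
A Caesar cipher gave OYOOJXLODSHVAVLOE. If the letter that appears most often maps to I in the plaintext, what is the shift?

The most frequent ciphertext letter is O (appears 5 times).
O is position 14; I is position 8.
Shift = 6.

6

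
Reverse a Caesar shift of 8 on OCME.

O(14): 14−8=6 → G
C(2): 2−8=-6≡20 → U
M(12): 12−8=4 → E
E(4): 4−8=-4≡22 → W

GUEW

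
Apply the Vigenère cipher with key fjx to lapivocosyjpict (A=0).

qjmnelhxpdsmnlq

Repeat the key across the message: fjxfjxfjxfjxfjx
l(11)+f(5): 16 → q
a(0)+j(9): 9 → j
p(15)+x(23): 38≡12 → m
i(8)+f(5): 13 → n
v(21)+j(9): 30≡4 → e
o(14)+x(23): 37≡11 → l
c(2)+f(5): 7 → h
o(14)+j(9): 23 → x
s(18)+x(23): 41≡15 → p
y(24)+f(5): 29≡3 → d
j(9)+j(9): 18 → s
p(15)+x(23): 38≡12 → m
i(8)+f(5): 13 → n
c(2)+j(9): 11 → l
t(19)+x(23): 42≡16 → q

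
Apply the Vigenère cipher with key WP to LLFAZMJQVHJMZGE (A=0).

HABPVBFFRWFBVVA

Repeat the key across the message: WPWPWPWPWPWPWPW
L(11)+W(22): 33≡7 → H
L(11)+P(15): 26≡0 → A
F(5)+W(22): 27≡1 → B
A(0)+P(15): 15 → P
Z(25)+W(22): 47≡21 → V
M(12)+P(15): 27≡1 → B
J(9)+W(22): 31≡5 → F
Q(16)+P(15): 31≡5 → F
V(21)+W(22): 43≡17 → R
H(7)+P(15): 22 → W
J(9)+W(22): 31≡5 → F
M(12)+P(15): 27≡1 → B
Z(25)+W(22): 47≡21 → V
G(6)+P(15): 21 → V
E(4)+W(22): 26≡0 → A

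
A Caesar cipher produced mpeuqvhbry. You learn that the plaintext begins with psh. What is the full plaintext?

From the crib: m(12)−p(15)=-3≡23, so the shift is 23.
Subtract 23 from each ciphertext letter:
m(12): 12−23=-11≡15 → p
p(15): 15−23=-8≡18 → s
e(4): 4−23=-19≡7 → h
u(20): 20−23=-3≡23 → x
q(16): 16−23=-7≡19 → t
v(21): 21−23=-2≡24 → y
h(7): 7−23=-16≡10 → k
b(1): 1−23=-22≡4 → e
r(17): 17−23=-6≡20 → u
y(24): 24−23=1 → b

pshxtykeub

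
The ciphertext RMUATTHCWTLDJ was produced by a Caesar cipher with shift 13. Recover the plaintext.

R(17): 17−13=4 → E
M(12): 12−13=-1≡25 → Z
U(20): 20−13=7 → H
A(0): 0−13=-13≡13 → N
T(19): 19−13=6 → G
T(19): 19−13=6 → G
H(7): 7−13=-6≡20 → U
C(2): 2−13=-11≡15 → P
W(22): 22−13=9 → J
T(19): 19−13=6 → G
L(11): 11−13=-2≡24 → Y
D(3): 3−13=-10≡16 → Q
J(9): 9−13=-4≡22 → W

EZHNGGUPJGYQW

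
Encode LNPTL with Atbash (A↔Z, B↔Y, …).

OMKGO

L(11) → O(14)
N(13) → M(12)
P(15) → K(10)
T(19) → G(6)
L(11) → O(14)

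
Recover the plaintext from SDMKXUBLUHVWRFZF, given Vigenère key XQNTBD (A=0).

Repeat the key across the ciphertext: XQNTBDXQNTBDXQNT
S(18)−X(23): -5≡21 → V
D(3)−Q(16): -13≡13 → N
M(12)−N(13): -1≡25 → Z
K(10)−T(19): -9≡17 → R
X(23)−B(1): 22 → W
U(20)−D(3): 17 → R
B(1)−X(23): -22≡4 → E
L(11)−Q(16): -5≡21 → V
U(20)−N(13): 7 → H
H(7)−T(19): -12≡14 → O
V(21)−B(1): 20 → U
W(22)−D(3): 19 → T
R(17)−X(23): -6≡20 → U
F(5)−Q(16): -11≡15 → P
Z(25)−N(13): 12 → M
F(5)−T(19): -14≡12 → M

VNZRWREVHOUTUPMM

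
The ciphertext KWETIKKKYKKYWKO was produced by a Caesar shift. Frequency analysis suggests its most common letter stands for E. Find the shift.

6

The most frequent ciphertext letter is K (appears 7 times).
K is position 10; E is position 4.
Shift = 6.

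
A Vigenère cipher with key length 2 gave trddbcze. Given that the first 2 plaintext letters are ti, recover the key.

aj

Subtract each crib letter from the matching ciphertext letter (mod 26):
t(19)−t(19)=0 → a
r(17)−i(8)=9 → j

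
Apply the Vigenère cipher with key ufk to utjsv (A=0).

oytma

Repeat the key across the message: ufkuf
u(20)+u(20): 40≡14 → o
t(19)+f(5): 24 → y
j(9)+k(10): 19 → t
s(18)+u(20): 38≡12 → m
v(21)+f(5): 26≡0 → a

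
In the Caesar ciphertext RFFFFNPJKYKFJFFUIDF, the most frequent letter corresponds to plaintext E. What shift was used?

The most frequent ciphertext letter is F (appears 8 times).
F is position 5; E is position 4.
Shift = 1.

1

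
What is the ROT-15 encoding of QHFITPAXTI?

Q(16): 16+15=31≡5 → F
H(7): 7+15=22 → W
F(5): 5+15=20 → U
I(8): 8+15=23 → X
T(19): 19+15=34≡8 → I
P(15): 15+15=30≡4 → E
A(0): 0+15=15 → P
X(23): 23+15=38≡12 → M
T(19): 19+15=34≡8 → I
I(8): 8+15=23 → X

FWUXIEPMIX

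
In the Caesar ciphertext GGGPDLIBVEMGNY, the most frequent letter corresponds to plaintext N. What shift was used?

19

The most frequent ciphertext letter is G (appears 4 times).
G is position 6; N is position 13.
Shift = -7≡19.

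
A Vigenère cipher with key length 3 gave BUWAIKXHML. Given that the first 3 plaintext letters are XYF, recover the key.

EWR

Subtract each crib letter from the matching ciphertext letter (mod 26):
B(1)−X(23)=-22≡4 → E
U(20)−Y(24)=-4≡22 → W
W(22)−F(5)=17 → R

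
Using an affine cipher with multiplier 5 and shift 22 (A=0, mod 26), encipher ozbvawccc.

orbxwcggg

o(14): 5·14+22=92≡14 → o
z(25): 5·25+22=147≡17 → r
b(1): 5·1+22=27≡1 → b
v(21): 5·21+22=127≡23 → x
a(0): 5·0+22=22 → w
w(22): 5·22+22=132≡2 → c
c(2): 5·2+22=32≡6 → g
c(2): 5·2+22=32≡6 → g
c(2): 5·2+22=32≡6 → g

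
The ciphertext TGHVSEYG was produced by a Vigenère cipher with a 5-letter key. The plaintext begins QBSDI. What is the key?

Subtract each crib letter from the matching ciphertext letter (mod 26):
T(19)−Q(16)=3 → D
G(6)−B(1)=5 → F
H(7)−S(18)=-11≡15 → P
V(21)−D(3)=18 → S
S(18)−I(8)=10 → K

DFPSK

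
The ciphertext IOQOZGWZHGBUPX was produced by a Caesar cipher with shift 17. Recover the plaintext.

I(8): 8−17=-9≡17 → R
O(14): 14−17=-3≡23 → X
Q(16): 16−17=-1≡25 → Z
O(14): 14−17=-3≡23 → X
Z(25): 25−17=8 → I
G(6): 6−17=-11≡15 → P
W(22): 22−17=5 → F
Z(25): 25−17=8 → I
H(7): 7−17=-10≡16 → Q
G(6): 6−17=-11≡15 → P
B(1): 1−17=-16≡10 → K
U(20): 20−17=3 → D
P(15): 15−17=-2≡24 → Y
X(23): 23−17=6 → G

RXZXIPFIQPKDYG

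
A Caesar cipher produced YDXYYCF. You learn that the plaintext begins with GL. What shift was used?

From the crib: Y(24)−G(6)=18, so the shift is 18.

18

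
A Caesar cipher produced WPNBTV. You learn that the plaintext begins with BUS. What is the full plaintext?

From the crib: W(22)−B(1)=21, so the shift is 21.
Subtract 21 from each ciphertext letter:
W(22): 22−21=1 → B
P(15): 15−21=-6≡20 → U
N(13): 13−21=-8≡18 → S
B(1): 1−21=-20≡6 → G
T(19): 19−21=-2≡24 → Y
V(21): 21−21=0 → A

BUSGYA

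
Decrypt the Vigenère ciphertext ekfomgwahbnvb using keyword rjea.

nbbovxsaqsjvk

Repeat the key across the ciphertext: rjearjearjear
e(4)−r(17): -13≡13 → n
k(10)−j(9): 1 → b
f(5)−e(4): 1 → b
o(14)−a(0): 14 → o
m(12)−r(17): -5≡21 → v
g(6)−j(9): -3≡23 → x
w(22)−e(4): 18 → s
a(0)−a(0): 0 → a
h(7)−r(17): -10≡16 → q
b(1)−j(9): -8≡18 → s
n(13)−e(4): 9 → j
v(21)−a(0): 21 → v
b(1)−r(17): -16≡10 → k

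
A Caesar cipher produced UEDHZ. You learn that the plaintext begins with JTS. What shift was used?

11

From the crib: U(20)−J(9)=11, so the shift is 11.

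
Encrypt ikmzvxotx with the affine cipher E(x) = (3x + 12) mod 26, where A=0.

i(8): 3·8+12=36≡10 → k
k(10): 3·10+12=42≡16 → q
m(12): 3·12+12=48≡22 → w
z(25): 3·25+12=87≡9 → j
v(21): 3·21+12=75≡23 → x
x(23): 3·23+12=81≡3 → d
o(14): 3·14+12=54≡2 → c
t(19): 3·19+12=69≡17 → r
x(23): 3·23+12=81≡3 → d

kqwjxdcrd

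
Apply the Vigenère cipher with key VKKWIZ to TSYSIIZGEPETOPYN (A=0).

OCIOQHUQOLMSJZIJ

Repeat the key across the message: VKKWIZVKKWIZVKKW
T(19)+V(21): 40≡14 → O
S(18)+K(10): 28≡2 → C
Y(24)+K(10): 34≡8 → I
S(18)+W(22): 40≡14 → O
I(8)+I(8): 16 → Q
I(8)+Z(25): 33≡7 → H
Z(25)+V(21): 46≡20 → U
G(6)+K(10): 16 → Q
E(4)+K(10): 14 → O
P(15)+W(22): 37≡11 → L
E(4)+I(8): 12 → M
T(19)+Z(25): 44≡18 → S
O(14)+V(21): 35≡9 → J
P(15)+K(10): 25 → Z
Y(24)+K(10): 34≡8 → I
N(13)+W(22): 35≡9 → J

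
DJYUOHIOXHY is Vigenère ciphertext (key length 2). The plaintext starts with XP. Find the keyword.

Subtract each crib letter from the matching ciphertext letter (mod 26):
D(3)−X(23)=-20≡6 → G
J(9)−P(15)=-6≡20 → U

GU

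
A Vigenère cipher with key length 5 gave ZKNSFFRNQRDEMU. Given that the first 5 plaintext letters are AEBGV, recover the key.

ZGMMK

Subtract each crib letter from the matching ciphertext letter (mod 26):
Z(25)−A(0)=25 → Z
K(10)−E(4)=6 → G
N(13)−B(1)=12 → M
S(18)−G(6)=12 → M
F(5)−V(21)=-16≡10 → K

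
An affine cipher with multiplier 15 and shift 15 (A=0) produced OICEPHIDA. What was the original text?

TDNBAWDUZ

The inverse of 15 mod 26 is 7, since 15·7=105≡1. Apply D(y)=7·(y−15) mod 26:
O(14): 7·(14−15)=-7≡19 → T
I(8): 7·(8−15)=-49≡3 → D
C(2): 7·(2−15)=-91≡13 → N
E(4): 7·(4−15)=-77≡1 → B
P(15): 7·(15−15)=0 → A
H(7): 7·(7−15)=-56≡22 → W
I(8): 7·(8−15)=-49≡3 → D
D(3): 7·(3−15)=-84≡20 → U
A(0): 7·(0−15)=-105≡25 → Z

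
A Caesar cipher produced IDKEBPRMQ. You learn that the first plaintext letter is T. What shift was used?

From the crib: I(8)−T(19)=-11≡15, so the shift is 15.

15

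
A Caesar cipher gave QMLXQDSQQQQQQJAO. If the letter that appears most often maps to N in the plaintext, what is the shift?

The most frequent ciphertext letter is Q (appears 8 times).
Q is position 16; N is position 13.
Shift = 3.

3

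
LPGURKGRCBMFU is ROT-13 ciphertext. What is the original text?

YCTHEXTEPOZSH

L(11): 11−13=-2≡24 → Y
P(15): 15−13=2 → C
G(6): 6−13=-7≡19 → T
U(20): 20−13=7 → H
R(17): 17−13=4 → E
K(10): 10−13=-3≡23 → X
G(6): 6−13=-7≡19 → T
R(17): 17−13=4 → E
C(2): 2−13=-11≡15 → P
B(1): 1−13=-12≡14 → O
M(12): 12−13=-1≡25 → Z
F(5): 5−13=-8≡18 → S
U(20): 20−13=7 → H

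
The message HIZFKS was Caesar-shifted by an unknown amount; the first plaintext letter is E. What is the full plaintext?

From the crib: H(7)−E(4)=3, so the shift is 3.
Subtract 3 from each ciphertext letter:
H(7): 7−3=4 → E
I(8): 8−3=5 → F
Z(25): 25−3=22 → W
F(5): 5−3=2 → C
K(10): 10−3=7 → H
S(18): 18−3=15 → P

EFWCHP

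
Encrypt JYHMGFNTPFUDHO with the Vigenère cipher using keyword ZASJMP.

Repeat the key across the message: ZASJMPZASJMPZA
J(9)+Z(25): 34≡8 → I
Y(24)+A(0): 24 → Y
H(7)+S(18): 25 → Z
M(12)+J(9): 21 → V
G(6)+M(12): 18 → S
F(5)+P(15): 20 → U
N(13)+Z(25): 38≡12 → M
T(19)+A(0): 19 → T
P(15)+S(18): 33≡7 → H
F(5)+J(9): 14 → O
U(20)+M(12): 32≡6 → G
D(3)+P(15): 18 → S
H(7)+Z(25): 32≡6 → G
O(14)+A(0): 14 → O

IYZVSUMTHOGSGO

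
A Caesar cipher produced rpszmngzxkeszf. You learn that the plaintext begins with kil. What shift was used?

From the crib: r(17)−k(10)=7, so the shift is 7.

7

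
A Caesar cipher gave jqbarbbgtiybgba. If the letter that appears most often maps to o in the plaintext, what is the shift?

The most frequent ciphertext letter is b (appears 5 times).
b is position 1; o is position 14.
Shift = -13≡13.

13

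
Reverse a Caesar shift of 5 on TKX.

T(19): 19−5=14 → O
K(10): 10−5=5 → F
X(23): 23−5=18 → S

OFS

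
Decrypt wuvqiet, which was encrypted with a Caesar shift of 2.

ustogcr

w(22): 22−2=20 → u
u(20): 20−2=18 → s
v(21): 21−2=19 → t
q(16): 16−2=14 → o
i(8): 8−2=6 → g
e(4): 4−2=2 → c
t(19): 19−2=17 → r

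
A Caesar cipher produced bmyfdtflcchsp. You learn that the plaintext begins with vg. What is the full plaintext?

vgszxnzfwwbmj

From the crib: b(1)−v(21)=-20≡6, so the shift is 6.
Subtract 6 from each ciphertext letter:
b(1): 1−6=-5≡21 → v
m(12): 12−6=6 → g
y(24): 24−6=18 → s
f(5): 5−6=-1≡25 → z
d(3): 3−6=-3≡23 → x
t(19): 19−6=13 → n
f(5): 5−6=-1≡25 → z
l(11): 11−6=5 → f
c(2): 2−6=-4≡22 → w
c(2): 2−6=-4≡22 → w
h(7): 7−6=1 → b
s(18): 18−6=12 → m
p(15): 15−6=9 → j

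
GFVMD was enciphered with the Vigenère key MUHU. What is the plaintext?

ULOSR

Repeat the key across the ciphertext: MUHUM
G(6)−M(12): -6≡20 → U
F(5)−U(20): -15≡11 → L
V(21)−H(7): 14 → O
M(12)−U(20): -8≡18 → S
D(3)−M(12): -9≡17 → R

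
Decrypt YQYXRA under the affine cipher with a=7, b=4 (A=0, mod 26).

OYOZNS

The inverse of 7 mod 26 is 15, since 7·15=105≡1. Apply D(y)=15·(y−4) mod 26:
Y(24): 15·(24−4)=300≡14 → O
Q(16): 15·(16−4)=180≡24 → Y
Y(24): 15·(24−4)=300≡14 → O
X(23): 15·(23−4)=285≡25 → Z
R(17): 15·(17−4)=195≡13 → N
A(0): 15·(0−4)=-60≡18 → S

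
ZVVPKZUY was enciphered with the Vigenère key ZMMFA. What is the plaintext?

AJJKKAIM

Repeat the key across the ciphertext: ZMMFAZMM
Z(25)−Z(25): 0 → A
V(21)−M(12): 9 → J
V(21)−M(12): 9 → J
P(15)−F(5): 10 → K
K(10)−A(0): 10 → K
Z(25)−Z(25): 0 → A
U(20)−M(12): 8 → I
Y(24)−M(12): 12 → M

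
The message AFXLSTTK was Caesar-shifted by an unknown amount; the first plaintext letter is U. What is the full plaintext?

UZRFMNNE

From the crib: A(0)−U(20)=-20≡6, so the shift is 6.
Subtract 6 from each ciphertext letter:
A(0): 0−6=-6≡20 → U
F(5): 5−6=-1≡25 → Z
X(23): 23−6=17 → R
L(11): 11−6=5 → F
S(18): 18−6=12 → M
T(19): 19−6=13 → N
T(19): 19−6=13 → N
K(10): 10−6=4 → E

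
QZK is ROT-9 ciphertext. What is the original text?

HQB

Q(16): 16−9=7 → H
Z(25): 25−9=16 → Q
K(10): 10−9=1 → B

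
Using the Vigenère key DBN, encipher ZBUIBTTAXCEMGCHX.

CCHLCGWBKFFZJDUA

Repeat the key across the message: DBNDBNDBNDBNDBND
Z(25)+D(3): 28≡2 → C
B(1)+B(1): 2 → C
U(20)+N(13): 33≡7 → H
I(8)+D(3): 11 → L
B(1)+B(1): 2 → C
T(19)+N(13): 32≡6 → G
T(19)+D(3): 22 → W
A(0)+B(1): 1 → B
X(23)+N(13): 36≡10 → K
C(2)+D(3): 5 → F
E(4)+B(1): 5 → F
M(12)+N(13): 25 → Z
G(6)+D(3): 9 → J
C(2)+B(1): 3 → D
H(7)+N(13): 20 → U
X(23)+D(3): 26≡0 → A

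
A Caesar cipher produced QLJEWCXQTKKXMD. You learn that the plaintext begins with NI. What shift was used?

From the crib: Q(16)−N(13)=3, so the shift is 3.

3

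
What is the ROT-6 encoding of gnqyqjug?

mtwewpam

g(6): 6+6=12 → m
n(13): 13+6=19 → t
q(16): 16+6=22 → w
y(24): 24+6=30≡4 → e
q(16): 16+6=22 → w
j(9): 9+6=15 → p
u(20): 20+6=26≡0 → a
g(6): 6+6=12 → m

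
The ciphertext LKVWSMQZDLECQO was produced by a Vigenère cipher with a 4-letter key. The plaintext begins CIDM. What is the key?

JCSK

Subtract each crib letter from the matching ciphertext letter (mod 26):
L(11)−C(2)=9 → J
K(10)−I(8)=2 → C
V(21)−D(3)=18 → S
W(22)−M(12)=10 → K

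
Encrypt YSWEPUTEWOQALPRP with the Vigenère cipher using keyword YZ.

WRUDNTRDUNOZJOPO

Repeat the key across the message: YZYZYZYZYZYZYZYZ
Y(24)+Y(24): 48≡22 → W
S(18)+Z(25): 43≡17 → R
W(22)+Y(24): 46≡20 → U
E(4)+Z(25): 29≡3 → D
P(15)+Y(24): 39≡13 → N
U(20)+Z(25): 45≡19 → T
T(19)+Y(24): 43≡17 → R
E(4)+Z(25): 29≡3 → D
W(22)+Y(24): 46≡20 → U
O(14)+Z(25): 39≡13 → N
Q(16)+Y(24): 40≡14 → O
A(0)+Z(25): 25 → Z
L(11)+Y(24): 35≡9 → J
P(15)+Z(25): 40≡14 → O
R(17)+Y(24): 41≡15 → P
P(15)+Z(25): 40≡14 → O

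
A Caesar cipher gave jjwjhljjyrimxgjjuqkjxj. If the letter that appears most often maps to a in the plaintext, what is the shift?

9

The most frequent ciphertext letter is j (appears 9 times).
j is position 9; a is position 0.
Shift = 9.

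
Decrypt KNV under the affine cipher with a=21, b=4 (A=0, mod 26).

ETH

The inverse of 21 mod 26 is 5, since 21·5=105≡1. Apply D(y)=5·(y−4) mod 26:
K(10): 5·(10−4)=30≡4 → E
N(13): 5·(13−4)=45≡19 → T
V(21): 5·(21−4)=85≡7 → H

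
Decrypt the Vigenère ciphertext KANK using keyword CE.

IWLG

Repeat the key across the ciphertext: CECE
K(10)−C(2): 8 → I
A(0)−E(4): -4≡22 → W
N(13)−C(2): 11 → L
K(10)−E(4): 6 → G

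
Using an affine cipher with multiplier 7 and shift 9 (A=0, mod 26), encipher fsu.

f(5): 7·5+9=44≡18 → s
s(18): 7·18+9=135≡5 → f
u(20): 7·20+9=149≡19 → t

sft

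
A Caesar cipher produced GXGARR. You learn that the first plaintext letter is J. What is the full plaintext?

JAJDUU

From the crib: G(6)−J(9)=-3≡23, so the shift is 23.
Subtract 23 from each ciphertext letter:
G(6): 6−23=-17≡9 → J
X(23): 23−23=0 → A
G(6): 6−23=-17≡9 → J
A(0): 0−23=-23≡3 → D
R(17): 17−23=-6≡20 → U
R(17): 17−23=-6≡20 → U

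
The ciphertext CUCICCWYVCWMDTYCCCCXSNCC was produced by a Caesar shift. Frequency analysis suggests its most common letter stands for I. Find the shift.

20

The most frequent ciphertext letter is C (appears 11 times).
C is position 2; I is position 8.
Shift = -6≡20.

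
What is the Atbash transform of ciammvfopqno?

c(2) → x(23)
i(8) → r(17)
a(0) → z(25)
m(12) → n(13)
m(12) → n(13)
v(21) → e(4)
f(5) → u(20)
o(14) → l(11)
p(15) → k(10)
q(16) → j(9)
n(13) → m(12)
o(14) → l(11)

xrznneulkjml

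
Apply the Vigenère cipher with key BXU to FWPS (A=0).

GTJT

Repeat the key across the message: BXUB
F(5)+B(1): 6 → G
W(22)+X(23): 45≡19 → T
P(15)+U(20): 35≡9 → J
S(18)+B(1): 19 → T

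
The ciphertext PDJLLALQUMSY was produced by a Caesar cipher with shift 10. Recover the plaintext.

FTZBBQBGKCIO

P(15): 15−10=5 → F
D(3): 3−10=-7≡19 → T
J(9): 9−10=-1≡25 → Z
L(11): 11−10=1 → B
L(11): 11−10=1 → B
A(0): 0−10=-10≡16 → Q
L(11): 11−10=1 → B
Q(16): 16−10=6 → G
U(20): 20−10=10 → K
M(12): 12−10=2 → C
S(18): 18−10=8 → I
Y(24): 24−10=14 → O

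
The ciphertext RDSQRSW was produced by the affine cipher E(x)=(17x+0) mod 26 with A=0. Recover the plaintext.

BRYEBYM

The inverse of 17 mod 26 is 23, since 17·23=391≡1. Apply D(y)=23·(y−0) mod 26:
R(17): 23·(17−0)=391≡1 → B
D(3): 23·(3−0)=69≡17 → R
S(18): 23·(18−0)=414≡24 → Y
Q(16): 23·(16−0)=368≡4 → E
R(17): 23·(17−0)=391≡1 → B
S(18): 23·(18−0)=414≡24 → Y
W(22): 23·(22−0)=506≡12 → M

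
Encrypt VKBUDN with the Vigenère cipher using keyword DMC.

YWDXPP

Repeat the key across the message: DMCDMC
V(21)+D(3): 24 → Y
K(10)+M(12): 22 → W
B(1)+C(2): 3 → D
U(20)+D(3): 23 → X
D(3)+M(12): 15 → P
N(13)+C(2): 15 → P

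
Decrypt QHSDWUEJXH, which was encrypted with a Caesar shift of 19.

Q(16): 16−19=-3≡23 → X
H(7): 7−19=-12≡14 → O
S(18): 18−19=-1≡25 → Z
D(3): 3−19=-16≡10 → K
W(22): 22−19=3 → D
U(20): 20−19=1 → B
E(4): 4−19=-15≡11 → L
J(9): 9−19=-10≡16 → Q
X(23): 23−19=4 → E
H(7): 7−19=-12≡14 → O

XOZKDBLQEO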